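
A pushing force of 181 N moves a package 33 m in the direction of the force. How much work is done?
W = F·d = (181)(33) = 5973 J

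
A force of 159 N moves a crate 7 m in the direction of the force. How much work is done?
W = F·d = (159)(7) = 1113 J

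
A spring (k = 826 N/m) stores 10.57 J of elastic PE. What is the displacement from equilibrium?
x = √(2·PE/k) = √(2·10.57/826) = 0.16 m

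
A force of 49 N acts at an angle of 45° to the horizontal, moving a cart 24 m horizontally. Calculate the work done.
W = F·d·cosθ = (49)(24)cos(45°) = 831.6 J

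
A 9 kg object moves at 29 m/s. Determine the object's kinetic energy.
KE = ½mv² = ½(9)(29)² = 3784.5 J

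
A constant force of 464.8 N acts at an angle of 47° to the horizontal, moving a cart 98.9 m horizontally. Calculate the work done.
W = F·d·cosθ = (464.8)(98.9)cos(47°) = 31350 J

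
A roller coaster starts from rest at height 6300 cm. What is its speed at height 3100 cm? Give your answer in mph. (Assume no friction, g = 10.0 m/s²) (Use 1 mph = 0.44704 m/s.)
Convert to SI: h₁−h₂ = 32.0 m
mgh₁ = mgh₂ + ½mv² ⇒ v = √(2g(h₁−h₂)) = √(2·10.0·32.0) = 25.2982 m/s = 56.59 mph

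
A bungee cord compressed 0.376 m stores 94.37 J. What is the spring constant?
k = 2·PE/x² = 2·94.37/(0.376)² = 1335 N/m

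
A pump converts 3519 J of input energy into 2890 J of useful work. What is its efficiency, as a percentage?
η = W_out/W_in = 2890/3519 = 82.13%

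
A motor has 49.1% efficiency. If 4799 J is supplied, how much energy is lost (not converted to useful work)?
W_lost = W_in(1 − η) = 4799·(1 − 0.491) = 2443 J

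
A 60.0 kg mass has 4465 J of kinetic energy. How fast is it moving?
v = √(2·KE/m) = √(2·4465/60.0) = 12.2 m/s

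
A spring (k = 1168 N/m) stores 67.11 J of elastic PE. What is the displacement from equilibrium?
x = √(2·PE/k) = √(2·67.11/1168) = 0.339 m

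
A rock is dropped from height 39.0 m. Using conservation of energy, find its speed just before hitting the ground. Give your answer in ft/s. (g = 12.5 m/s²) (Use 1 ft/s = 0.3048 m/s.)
mgh = ½mv² ⇒ v = √(2gh) = √(2·12.5·39.0) = 31.225 m/s = 102.4 ft/s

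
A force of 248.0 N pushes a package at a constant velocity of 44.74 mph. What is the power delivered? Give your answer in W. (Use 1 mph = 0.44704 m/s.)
Convert to SI: F = 248.0 N, v = 20.0006 m/s
P = Fv = (248.0)(20.0006) = 4960 W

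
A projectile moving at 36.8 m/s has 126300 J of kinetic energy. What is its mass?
m = 2·KE/v² = 2·126300/(36.8)² = 186.5 kg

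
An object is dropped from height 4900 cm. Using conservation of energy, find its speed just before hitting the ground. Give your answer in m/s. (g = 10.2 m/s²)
Convert to SI: h = 49.0 m
mgh = ½mv² ⇒ v = √(2gh) = √(2·10.2·49.0) = 31.62 m/s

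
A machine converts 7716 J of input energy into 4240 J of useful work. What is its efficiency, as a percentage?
η = W_out/W_in = 4240/7716 = 54.95%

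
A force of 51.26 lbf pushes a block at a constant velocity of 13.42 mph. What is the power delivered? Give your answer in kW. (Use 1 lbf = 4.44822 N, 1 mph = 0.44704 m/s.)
Convert to SI: F = 228.016 N, v = 5.99928 m/s
P = Fv = (228.016)(5.99928) = 1367.93 W = 1.368 kW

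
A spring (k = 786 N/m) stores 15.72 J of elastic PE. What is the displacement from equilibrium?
x = √(2·PE/k) = √(2·15.72/786) = 0.2 m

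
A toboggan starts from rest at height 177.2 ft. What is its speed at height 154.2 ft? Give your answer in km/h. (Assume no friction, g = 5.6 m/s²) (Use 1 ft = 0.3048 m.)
Convert to SI: h₁−h₂ = 7.0104 m
mgh₁ = mgh₂ + ½mv² ⇒ v = √(2g(h₁−h₂)) = √(2·5.6·7.0104) = 8.86095 m/s = 31.9 km/h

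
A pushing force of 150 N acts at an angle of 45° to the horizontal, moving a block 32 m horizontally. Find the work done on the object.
W = F·d·cosθ = (150)(32)cos(45°) = 3394 J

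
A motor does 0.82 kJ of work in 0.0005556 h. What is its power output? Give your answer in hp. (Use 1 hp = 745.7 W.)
Convert to SI: W = 820.0 J, t = 2.00016 s
P = W/t = 820.0/2.00016 = 409.967 W = 0.5498 hp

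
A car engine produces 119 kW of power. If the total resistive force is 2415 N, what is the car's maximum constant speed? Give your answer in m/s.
P = Fv ⇒ v = P/F = 119000 W/2415.0 N = 49.28 m/s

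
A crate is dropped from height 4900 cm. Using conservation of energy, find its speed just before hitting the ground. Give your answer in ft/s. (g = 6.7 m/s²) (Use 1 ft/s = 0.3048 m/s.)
Convert to SI: h = 49.0 m
mgh = ½mv² ⇒ v = √(2gh) = √(2·6.7·49.0) = 25.6242 m/s = 84.07 ft/s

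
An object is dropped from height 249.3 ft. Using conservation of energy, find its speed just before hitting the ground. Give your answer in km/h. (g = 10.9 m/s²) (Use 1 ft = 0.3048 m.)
Convert to SI: h = 75.9866 m
mgh = ½mv² ⇒ v = √(2gh) = √(2·10.9·75.9866) = 40.7002 m/s = 146.5 km/h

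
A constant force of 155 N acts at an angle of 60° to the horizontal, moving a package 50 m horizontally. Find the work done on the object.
W = F·d·cosθ = (155)(50)cos(60°) = 3875 J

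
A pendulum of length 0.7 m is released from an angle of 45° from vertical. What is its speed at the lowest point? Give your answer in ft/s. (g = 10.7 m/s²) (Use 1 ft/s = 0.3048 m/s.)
h = L(1 − cosθ) = 0.7(1 − cos45°) = 0.205025 m
v = √(2gh) = √(2·10.7·0.205025) = 2.09465 m/s = 6.872 ft/s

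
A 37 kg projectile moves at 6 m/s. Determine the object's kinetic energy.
KE = ½mv² = ½(37)(6)² = 666.0 J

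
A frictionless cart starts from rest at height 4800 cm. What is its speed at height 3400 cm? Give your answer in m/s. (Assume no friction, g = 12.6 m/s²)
Convert to SI: h₁−h₂ = 14.0 m
mgh₁ = mgh₂ + ½mv² ⇒ v = √(2g(h₁−h₂)) = √(2·12.6·14.0) = 18.78 m/s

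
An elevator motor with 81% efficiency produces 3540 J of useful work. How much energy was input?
W_in = W_out/η = 3540/0.81 = 4370 J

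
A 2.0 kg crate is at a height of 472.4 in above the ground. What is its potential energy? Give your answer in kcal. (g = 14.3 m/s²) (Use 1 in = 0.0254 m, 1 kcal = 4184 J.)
Convert to SI: m = 2.0 kg, h = 11.999 m
PE = mgh = (2.0)(14.3)(11.999) = 343.17 J = 0.08202 kcal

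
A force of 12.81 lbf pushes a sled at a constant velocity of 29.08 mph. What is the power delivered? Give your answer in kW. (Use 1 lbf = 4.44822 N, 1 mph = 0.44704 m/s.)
Convert to SI: F = 56.9817 N, v = 12.9999 m/s
P = Fv = (56.9817)(12.9999) = 740.758 W = 0.7408 kW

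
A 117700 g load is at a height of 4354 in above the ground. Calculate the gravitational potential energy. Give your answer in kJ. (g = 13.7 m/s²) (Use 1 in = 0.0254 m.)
Convert to SI: m = 117.7 kg, h = 110.592 m
PE = mgh = (117.7)(13.7)(110.592) = 178328 J = 178.3 kJ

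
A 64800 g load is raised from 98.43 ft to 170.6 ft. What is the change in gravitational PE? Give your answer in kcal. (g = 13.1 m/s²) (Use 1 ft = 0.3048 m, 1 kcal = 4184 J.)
Convert to SI: m = 64.8 kg, Δh = 21.9974 m
ΔPE = mgΔh = (64.8)(13.1)(21.9974) = 18673.2 J = 4.463 kcal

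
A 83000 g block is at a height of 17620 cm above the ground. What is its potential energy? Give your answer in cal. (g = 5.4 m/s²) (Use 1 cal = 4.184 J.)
Convert to SI: m = 83.0 kg, h = 176.2 m
PE = mgh = (83.0)(5.4)(176.2) = 78972.8 J = 18870 cal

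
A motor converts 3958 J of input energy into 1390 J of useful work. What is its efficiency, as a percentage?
η = W_out/W_in = 1390/3958 = 35.12%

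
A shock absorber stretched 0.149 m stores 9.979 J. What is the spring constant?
k = 2·PE/x² = 2·9.979/(0.149)² = 899.0 N/m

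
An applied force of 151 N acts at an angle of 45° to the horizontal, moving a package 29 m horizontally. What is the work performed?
W = F·d·cosθ = (151)(29)cos(45°) = 3096 J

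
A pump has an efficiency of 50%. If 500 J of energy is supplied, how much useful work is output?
W_out = η·W_in = 0.5·500 = 250.0 J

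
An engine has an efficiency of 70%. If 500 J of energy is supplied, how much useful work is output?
W_out = η·W_in = 0.7·500 = 350.0 J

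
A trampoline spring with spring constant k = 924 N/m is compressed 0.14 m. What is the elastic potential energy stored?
PE = ½kx² = ½(924)(0.14)² = 9.055 J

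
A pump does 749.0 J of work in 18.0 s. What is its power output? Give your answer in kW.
P = W/t = 749.0/18.0 = 41.6111 W = 0.04161 kW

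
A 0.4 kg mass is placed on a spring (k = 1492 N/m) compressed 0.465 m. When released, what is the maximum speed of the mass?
½kx² = ½mv² ⇒ v = x√(k/m) = (0.465)√(1492/0.4) = 28.4 m/s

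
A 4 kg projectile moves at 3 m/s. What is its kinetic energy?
KE = ½mv² = ½(4)(3)² = 18.0 J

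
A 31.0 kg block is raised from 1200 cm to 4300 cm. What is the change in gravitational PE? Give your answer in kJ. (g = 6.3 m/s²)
Convert to SI: m = 31.0 kg, Δh = 31.0 m
ΔPE = mgΔh = (31.0)(6.3)(31.0) = 6054.3 J = 6.054 kJ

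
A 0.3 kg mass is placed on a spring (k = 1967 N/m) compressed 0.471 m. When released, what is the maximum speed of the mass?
½kx² = ½mv² ⇒ v = x√(k/m) = (0.471)√(1967/0.3) = 38.14 m/s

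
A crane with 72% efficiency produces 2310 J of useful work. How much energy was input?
W_in = W_out/η = 2310/0.72 = 3208 J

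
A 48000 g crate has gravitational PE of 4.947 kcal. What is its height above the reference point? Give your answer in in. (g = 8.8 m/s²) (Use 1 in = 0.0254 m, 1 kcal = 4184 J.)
Convert to SI: m = 48.0 kg, PE = 20698.2 J
h = PE/(mg) = 20698.2/(48.0·8.8) = 49.0015 m = 1929 in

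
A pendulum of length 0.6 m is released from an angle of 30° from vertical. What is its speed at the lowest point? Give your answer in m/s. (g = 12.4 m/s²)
h = L(1 − cosθ) = 0.6(1 − cos30°) = 0.0803848 m
v = √(2gh) = √(2·12.4·0.0803848) = 1.412 m/s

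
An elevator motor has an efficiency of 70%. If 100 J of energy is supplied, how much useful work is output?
W_out = η·W_in = 0.7·100 = 70.0 J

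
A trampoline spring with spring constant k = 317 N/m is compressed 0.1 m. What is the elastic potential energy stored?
PE = ½kx² = ½(317)(0.1)² = 1.585 J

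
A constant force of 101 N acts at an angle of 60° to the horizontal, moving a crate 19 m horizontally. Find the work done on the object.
W = F·d·cosθ = (101)(19)cos(60°) = 959.5 J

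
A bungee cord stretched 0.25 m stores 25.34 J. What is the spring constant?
k = 2·PE/x² = 2·25.34/(0.25)² = 810.9 N/m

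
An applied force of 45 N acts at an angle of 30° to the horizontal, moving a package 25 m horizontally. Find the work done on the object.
W = F·d·cosθ = (45)(25)cos(30°) = 974.3 J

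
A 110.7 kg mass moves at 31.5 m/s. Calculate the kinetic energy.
KE = ½mv² = ½(110.7)(31.5)² = 54920 J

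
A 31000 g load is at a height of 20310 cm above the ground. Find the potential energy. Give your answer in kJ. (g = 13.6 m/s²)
Convert to SI: m = 31.0 kg, h = 203.1 m
PE = mgh = (31.0)(13.6)(203.1) = 85627.0 J = 85.63 kJ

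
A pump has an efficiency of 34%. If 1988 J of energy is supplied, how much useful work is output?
W_out = η·W_in = 0.34·1988 = 675.92 J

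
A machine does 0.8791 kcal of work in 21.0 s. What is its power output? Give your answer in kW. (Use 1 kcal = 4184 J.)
Convert to SI: W = 3678.15 J, t = 21.0 s
P = W/t = 3678.15/21.0 = 175.15 W = 0.1752 kW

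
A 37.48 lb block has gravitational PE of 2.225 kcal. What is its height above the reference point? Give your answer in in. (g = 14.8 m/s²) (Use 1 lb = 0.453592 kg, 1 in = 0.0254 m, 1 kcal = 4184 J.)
Convert to SI: m = 17.0006 kg, PE = 9309.4 J
h = PE/(mg) = 9309.4/(17.0006·14.8) = 36.9994 m = 1457 in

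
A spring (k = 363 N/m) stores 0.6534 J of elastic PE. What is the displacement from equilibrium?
x = √(2·PE/k) = √(2·0.6534/363) = 0.06 m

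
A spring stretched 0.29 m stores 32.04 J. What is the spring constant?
k = 2·PE/x² = 2·32.04/(0.29)² = 762.0 N/m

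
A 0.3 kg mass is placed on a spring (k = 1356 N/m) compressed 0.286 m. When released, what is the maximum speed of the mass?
½kx² = ½mv² ⇒ v = x√(k/m) = (0.286)√(1356/0.3) = 19.23 m/s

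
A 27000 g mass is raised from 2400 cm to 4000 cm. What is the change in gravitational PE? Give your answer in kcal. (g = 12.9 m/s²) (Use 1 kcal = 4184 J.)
Convert to SI: m = 27.0 kg, Δh = 16.0 m
ΔPE = mgΔh = (27.0)(12.9)(16.0) = 5572.8 J = 1.332 kcal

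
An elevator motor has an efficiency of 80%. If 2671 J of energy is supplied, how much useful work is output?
W_out = η·W_in = 0.8·2671 = 2136.8 J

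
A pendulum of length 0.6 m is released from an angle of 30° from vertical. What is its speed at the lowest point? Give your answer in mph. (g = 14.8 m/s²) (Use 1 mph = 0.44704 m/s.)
h = L(1 − cosθ) = 0.6(1 − cos30°) = 0.0803848 m
v = √(2gh) = √(2·14.8·0.0803848) = 1.54253 m/s = 3.451 mph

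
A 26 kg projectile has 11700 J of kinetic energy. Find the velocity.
v = √(2·KE/m) = √(2·11700/26) = 30.0 m/s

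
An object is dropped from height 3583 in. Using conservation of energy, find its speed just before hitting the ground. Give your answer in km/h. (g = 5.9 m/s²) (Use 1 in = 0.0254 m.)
Convert to SI: h = 91.0082 m
mgh = ½mv² ⇒ v = √(2gh) = √(2·5.9·91.0082) = 32.7704 m/s = 118.0 km/h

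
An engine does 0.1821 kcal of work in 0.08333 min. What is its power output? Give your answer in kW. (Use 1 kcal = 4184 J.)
Convert to SI: W = 761.906 J, t = 4.9998 s
P = W/t = 761.906/4.9998 = 152.387 W = 0.1524 kW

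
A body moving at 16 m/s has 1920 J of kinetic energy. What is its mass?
m = 2·KE/v² = 2·1920/(16)² = 15.0 kg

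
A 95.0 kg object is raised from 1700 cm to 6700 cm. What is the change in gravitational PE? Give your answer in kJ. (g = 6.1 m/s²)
Convert to SI: m = 95.0 kg, Δh = 50.0 m
ΔPE = mgΔh = (95.0)(6.1)(50.0) = 28975.0 J = 28.98 kJ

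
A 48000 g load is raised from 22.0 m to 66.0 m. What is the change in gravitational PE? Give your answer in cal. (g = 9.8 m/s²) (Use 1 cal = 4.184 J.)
Convert to SI: m = 48.0 kg, Δh = 44.0 m
ΔPE = mgΔh = (48.0)(9.8)(44.0) = 20697.6 J = 4947 cal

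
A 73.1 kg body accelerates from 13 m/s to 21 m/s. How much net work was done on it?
W = ΔKE = ½m(v₂² − v₁²) = ½(73.1)(21² − 13²) = 9941.6 J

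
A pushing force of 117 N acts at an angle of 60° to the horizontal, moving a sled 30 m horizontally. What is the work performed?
W = F·d·cosθ = (117)(30)cos(60°) = 1755 J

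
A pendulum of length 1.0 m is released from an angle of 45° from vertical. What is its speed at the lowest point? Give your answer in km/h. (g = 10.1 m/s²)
h = L(1 − cosθ) = 1.0(1 − cos45°) = 0.292893 m
v = √(2gh) = √(2·10.1·0.292893) = 2.43237 m/s = 8.757 km/h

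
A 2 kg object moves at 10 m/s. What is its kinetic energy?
KE = ½mv² = ½(2)(10)² = 100.0 J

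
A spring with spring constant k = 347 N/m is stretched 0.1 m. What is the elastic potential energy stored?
PE = ½kx² = ½(347)(0.1)² = 1.735 J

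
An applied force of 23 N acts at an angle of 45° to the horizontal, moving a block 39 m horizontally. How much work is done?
W = F·d·cosθ = (23)(39)cos(45°) = 634.3 J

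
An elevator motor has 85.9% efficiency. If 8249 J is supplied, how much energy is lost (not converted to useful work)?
W_lost = W_in(1 − η) = 8249·(1 − 0.859) = 1163 J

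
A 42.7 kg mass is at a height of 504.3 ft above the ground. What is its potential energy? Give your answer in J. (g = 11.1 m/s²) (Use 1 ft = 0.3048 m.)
Convert to SI: m = 42.7 kg, h = 153.711 m
PE = mgh = (42.7)(11.1)(153.711) = 72850 J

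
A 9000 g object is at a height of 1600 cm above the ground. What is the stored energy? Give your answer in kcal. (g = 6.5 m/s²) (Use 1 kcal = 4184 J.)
Convert to SI: m = 9.0 kg, h = 16.0 m
PE = mgh = (9.0)(6.5)(16.0) = 936.0 J = 0.2237 kcal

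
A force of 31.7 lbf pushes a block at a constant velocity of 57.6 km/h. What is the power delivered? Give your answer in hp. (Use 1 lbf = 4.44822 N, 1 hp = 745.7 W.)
Convert to SI: F = 141.009 N, v = 16.0 m/s
P = Fv = (141.009)(16.0) = 2256.14 W = 3.026 hp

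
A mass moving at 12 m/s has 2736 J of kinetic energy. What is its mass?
m = 2·KE/v² = 2·2736/(12)² = 38.0 kg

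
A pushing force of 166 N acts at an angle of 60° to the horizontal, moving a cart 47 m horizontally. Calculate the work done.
W = F·d·cosθ = (166)(47)cos(60°) = 3901 J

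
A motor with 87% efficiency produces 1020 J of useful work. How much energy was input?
W_in = W_out/η = 1020/0.87 = 1172 J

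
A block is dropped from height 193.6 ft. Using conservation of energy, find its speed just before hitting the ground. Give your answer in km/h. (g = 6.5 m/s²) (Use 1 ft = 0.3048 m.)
Convert to SI: h = 59.0093 m
mgh = ½mv² ⇒ v = √(2gh) = √(2·6.5·59.0093) = 27.6969 m/s = 99.71 km/h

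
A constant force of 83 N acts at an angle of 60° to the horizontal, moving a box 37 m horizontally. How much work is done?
W = F·d·cosθ = (83)(37)cos(60°) = 1536 J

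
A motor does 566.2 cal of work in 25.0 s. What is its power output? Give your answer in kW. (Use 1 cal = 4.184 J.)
Convert to SI: W = 2368.98 J, t = 25.0 s
P = W/t = 2368.98/25.0 = 94.7592 W = 0.09476 kW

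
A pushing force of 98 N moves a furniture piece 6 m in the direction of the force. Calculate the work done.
W = F·d = (98)(6) = 588.0 J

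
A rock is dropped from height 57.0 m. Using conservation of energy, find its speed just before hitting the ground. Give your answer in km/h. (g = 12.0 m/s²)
mgh = ½mv² ⇒ v = √(2gh) = √(2·12.0·57.0) = 36.9865 m/s = 133.2 km/h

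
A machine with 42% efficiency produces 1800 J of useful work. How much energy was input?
W_in = W_out/η = 1800/0.42 = 4286 J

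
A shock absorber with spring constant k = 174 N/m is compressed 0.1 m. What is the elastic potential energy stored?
PE = ½kx² = ½(174)(0.1)² = 0.87 J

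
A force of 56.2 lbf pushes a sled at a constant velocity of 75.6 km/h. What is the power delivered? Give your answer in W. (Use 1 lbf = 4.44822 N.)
Convert to SI: F = 249.99 N, v = 21.0 m/s
P = Fv = (249.99)(21.0) = 5250 W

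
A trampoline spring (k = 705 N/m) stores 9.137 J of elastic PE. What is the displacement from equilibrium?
x = √(2·PE/k) = √(2·9.137/705) = 0.161 m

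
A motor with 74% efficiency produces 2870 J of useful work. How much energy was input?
W_in = W_out/η = 2870/0.74 = 3878 J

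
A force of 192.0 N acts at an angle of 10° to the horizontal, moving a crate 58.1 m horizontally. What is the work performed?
W = F·d·cosθ = (192.0)(58.1)cos(10°) = 10990 J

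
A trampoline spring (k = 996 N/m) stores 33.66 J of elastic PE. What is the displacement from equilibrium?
x = √(2·PE/k) = √(2·33.66/996) = 0.26 m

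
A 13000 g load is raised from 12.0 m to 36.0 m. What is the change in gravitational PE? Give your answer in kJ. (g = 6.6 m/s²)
Convert to SI: m = 13.0 kg, Δh = 24.0 m
ΔPE = mgΔh = (13.0)(6.6)(24.0) = 2059.2 J = 2.059 kJ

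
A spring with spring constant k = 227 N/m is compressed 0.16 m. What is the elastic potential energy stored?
PE = ½kx² = ½(227)(0.16)² = 2.906 J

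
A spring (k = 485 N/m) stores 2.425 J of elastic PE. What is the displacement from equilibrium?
x = √(2·PE/k) = √(2·2.425/485) = 0.1 m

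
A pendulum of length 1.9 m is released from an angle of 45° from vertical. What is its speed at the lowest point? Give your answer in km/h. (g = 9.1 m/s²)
h = L(1 − cosθ) = 1.9(1 − cos45°) = 0.556497 m
v = √(2gh) = √(2·9.1·0.556497) = 3.18249 m/s = 11.46 km/h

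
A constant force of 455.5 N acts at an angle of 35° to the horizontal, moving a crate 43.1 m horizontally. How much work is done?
W = F·d·cosθ = (455.5)(43.1)cos(35°) = 16080 J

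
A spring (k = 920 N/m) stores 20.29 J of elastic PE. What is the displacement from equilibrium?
x = √(2·PE/k) = √(2·20.29/920) = 0.21 m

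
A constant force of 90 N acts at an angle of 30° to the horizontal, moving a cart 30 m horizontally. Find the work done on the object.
W = F·d·cosθ = (90)(30)cos(30°) = 2338 J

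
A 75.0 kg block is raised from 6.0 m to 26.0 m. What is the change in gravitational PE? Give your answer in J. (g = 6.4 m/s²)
ΔPE = mgΔh = (75.0)(6.4)(20.0) = 9600 J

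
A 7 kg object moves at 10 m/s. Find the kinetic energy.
KE = ½mv² = ½(7)(10)² = 350.0 J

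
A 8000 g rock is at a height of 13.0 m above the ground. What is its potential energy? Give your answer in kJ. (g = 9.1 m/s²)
Convert to SI: m = 8.0 kg, h = 13.0 m
PE = mgh = (8.0)(9.1)(13.0) = 946.4 J = 0.9464 kJ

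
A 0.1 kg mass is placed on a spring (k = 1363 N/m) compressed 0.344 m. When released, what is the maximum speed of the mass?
½kx² = ½mv² ⇒ v = x√(k/m) = (0.344)√(1363/0.1) = 40.16 m/s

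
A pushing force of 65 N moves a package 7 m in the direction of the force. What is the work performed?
W = F·d = (65)(7) = 455.0 J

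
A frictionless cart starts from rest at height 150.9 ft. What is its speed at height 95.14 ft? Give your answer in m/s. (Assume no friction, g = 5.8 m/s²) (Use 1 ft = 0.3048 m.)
Convert to SI: h₁−h₂ = 16.9956 m
mgh₁ = mgh₂ + ½mv² ⇒ v = √(2g(h₁−h₂)) = √(2·5.8·16.9956) = 14.04 m/s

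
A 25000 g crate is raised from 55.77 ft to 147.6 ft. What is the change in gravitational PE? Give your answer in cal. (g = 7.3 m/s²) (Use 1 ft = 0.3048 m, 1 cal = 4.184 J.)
Convert to SI: m = 25.0 kg, Δh = 27.9898 m
ΔPE = mgΔh = (25.0)(7.3)(27.9898) = 5108.14 J = 1221 cal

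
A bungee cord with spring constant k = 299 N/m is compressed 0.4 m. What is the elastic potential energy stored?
PE = ½kx² = ½(299)(0.4)² = 23.92 J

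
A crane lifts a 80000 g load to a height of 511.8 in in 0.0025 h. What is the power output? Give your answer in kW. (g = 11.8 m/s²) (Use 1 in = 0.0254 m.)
Convert to SI: m = 80.0 kg, h = 12.9997 m, t = 9.0 s
P = mgh/t = (80.0)(11.8)(12.9997)/9.0 = 1363.53 W = 1.364 kW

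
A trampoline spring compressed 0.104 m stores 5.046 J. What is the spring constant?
k = 2·PE/x² = 2·5.046/(0.104)² = 933.1 N/m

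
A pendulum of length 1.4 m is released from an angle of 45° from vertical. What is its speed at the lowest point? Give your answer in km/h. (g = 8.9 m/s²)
h = L(1 − cosθ) = 1.4(1 − cos45°) = 0.410051 m
v = √(2gh) = √(2·8.9·0.410051) = 2.70165 m/s = 9.726 km/h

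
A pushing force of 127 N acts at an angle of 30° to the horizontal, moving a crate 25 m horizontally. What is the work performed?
W = F·d·cosθ = (127)(25)cos(30°) = 2750 J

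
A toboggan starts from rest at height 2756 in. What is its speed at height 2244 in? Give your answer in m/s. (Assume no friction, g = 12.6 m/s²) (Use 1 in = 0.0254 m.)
Convert to SI: h₁−h₂ = 13.0048 m
mgh₁ = mgh₂ + ½mv² ⇒ v = √(2g(h₁−h₂)) = √(2·12.6·13.0048) = 18.1 m/s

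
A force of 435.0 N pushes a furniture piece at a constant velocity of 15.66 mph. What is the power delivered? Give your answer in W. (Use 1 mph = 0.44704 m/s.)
Convert to SI: F = 435.0 N, v = 7.00065 m/s
P = Fv = (435.0)(7.00065) = 3045 W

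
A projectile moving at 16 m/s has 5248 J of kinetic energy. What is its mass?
m = 2·KE/v² = 2·5248/(16)² = 41.0 kg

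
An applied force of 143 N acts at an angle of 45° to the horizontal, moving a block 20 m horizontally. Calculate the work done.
W = F·d·cosθ = (143)(20)cos(45°) = 2022 J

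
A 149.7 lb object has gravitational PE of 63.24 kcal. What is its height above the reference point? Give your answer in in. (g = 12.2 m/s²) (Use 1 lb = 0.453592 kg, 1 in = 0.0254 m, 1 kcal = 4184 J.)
Convert to SI: m = 67.9027 kg, PE = 264596 J
h = PE/(mg) = 264596/(67.9027·12.2) = 319.401 m = 12570 in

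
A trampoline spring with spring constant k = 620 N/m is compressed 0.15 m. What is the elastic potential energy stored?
PE = ½kx² = ½(620)(0.15)² = 6.975 J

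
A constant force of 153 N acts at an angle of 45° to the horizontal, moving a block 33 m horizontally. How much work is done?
W = F·d·cosθ = (153)(33)cos(45°) = 3570 J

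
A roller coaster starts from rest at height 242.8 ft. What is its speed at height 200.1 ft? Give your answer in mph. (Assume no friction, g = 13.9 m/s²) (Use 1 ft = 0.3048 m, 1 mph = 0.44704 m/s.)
Convert to SI: h₁−h₂ = 13.015 m
mgh₁ = mgh₂ + ½mv² ⇒ v = √(2g(h₁−h₂)) = √(2·13.9·13.015) = 19.0215 m/s = 42.55 mph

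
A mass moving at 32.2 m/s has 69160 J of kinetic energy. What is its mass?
m = 2·KE/v² = 2·69160/(32.2)² = 133.4 kg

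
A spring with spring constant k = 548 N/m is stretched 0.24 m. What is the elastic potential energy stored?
PE = ½kx² = ½(548)(0.24)² = 15.78 J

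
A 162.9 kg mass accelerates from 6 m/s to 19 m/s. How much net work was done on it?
W = ΔKE = ½m(v₂² − v₁²) = ½(162.9)(19² − 6²) = 26471.25 J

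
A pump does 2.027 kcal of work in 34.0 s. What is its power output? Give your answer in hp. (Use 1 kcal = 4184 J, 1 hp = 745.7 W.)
Convert to SI: W = 8480.97 J, t = 34.0 s
P = W/t = 8480.97/34.0 = 249.44 W = 0.3345 hp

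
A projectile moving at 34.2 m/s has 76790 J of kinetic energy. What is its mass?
m = 2·KE/v² = 2·76790/(34.2)² = 131.3 kg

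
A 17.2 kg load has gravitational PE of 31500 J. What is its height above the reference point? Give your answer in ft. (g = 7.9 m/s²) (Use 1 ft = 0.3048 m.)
h = PE/(mg) = 31500.0/(17.2·7.9) = 231.822 m = 760.6 ft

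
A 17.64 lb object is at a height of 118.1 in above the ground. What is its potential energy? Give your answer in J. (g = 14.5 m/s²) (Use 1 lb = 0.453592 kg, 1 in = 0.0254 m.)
Convert to SI: m = 8.00136 kg, h = 2.99974 m
PE = mgh = (8.00136)(14.5)(2.99974) = 348.0 J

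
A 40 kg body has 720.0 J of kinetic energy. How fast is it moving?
v = √(2·KE/m) = √(2·720.0/40) = 6.0 m/s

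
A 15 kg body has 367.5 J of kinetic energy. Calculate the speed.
v = √(2·KE/m) = √(2·367.5/15) = 7.0 m/s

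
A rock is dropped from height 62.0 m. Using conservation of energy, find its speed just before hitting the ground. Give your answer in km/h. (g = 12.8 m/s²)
mgh = ½mv² ⇒ v = √(2gh) = √(2·12.8·62.0) = 39.8397 m/s = 143.4 km/h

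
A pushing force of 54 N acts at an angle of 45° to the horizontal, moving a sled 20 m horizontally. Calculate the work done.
W = F·d·cosθ = (54)(20)cos(45°) = 763.7 J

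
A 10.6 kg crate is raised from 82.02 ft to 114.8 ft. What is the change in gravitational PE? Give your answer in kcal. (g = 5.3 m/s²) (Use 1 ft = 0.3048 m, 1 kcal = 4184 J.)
Convert to SI: m = 10.6 kg, Δh = 9.99134 m
ΔPE = mgΔh = (10.6)(5.3)(9.99134) = 561.314 J = 0.1342 kcal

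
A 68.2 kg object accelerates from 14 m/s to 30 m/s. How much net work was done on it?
W = ΔKE = ½m(v₂² − v₁²) = ½(68.2)(30² − 14²) = 24006.4 J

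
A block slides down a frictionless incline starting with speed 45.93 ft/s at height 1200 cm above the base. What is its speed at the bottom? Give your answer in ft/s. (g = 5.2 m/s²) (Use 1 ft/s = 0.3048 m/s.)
Convert to SI: v₀ = 13.9995 m/s, h = 12.0 m
½mv₀² + mgh = ½mv² ⇒ v = √(v₀² + 2gh) = √(13.9995² + 2·5.2·12.0) = 17.9105 m/s = 58.76 ft/s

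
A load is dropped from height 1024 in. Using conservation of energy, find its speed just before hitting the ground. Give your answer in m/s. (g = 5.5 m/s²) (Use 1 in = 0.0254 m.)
Convert to SI: h = 26.0096 m
mgh = ½mv² ⇒ v = √(2gh) = √(2·5.5·26.0096) = 16.91 m/s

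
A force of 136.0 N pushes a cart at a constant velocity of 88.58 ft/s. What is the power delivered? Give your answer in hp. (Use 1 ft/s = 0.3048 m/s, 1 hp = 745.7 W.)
Convert to SI: F = 136.0 N, v = 26.9992 m/s
P = Fv = (136.0)(26.9992) = 3671.89 W = 4.924 hp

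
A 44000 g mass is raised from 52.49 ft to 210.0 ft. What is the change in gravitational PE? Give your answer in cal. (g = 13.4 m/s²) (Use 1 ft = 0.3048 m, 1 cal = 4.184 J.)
Convert to SI: m = 44.0 kg, Δh = 48.009 m
ΔPE = mgΔh = (44.0)(13.4)(48.009) = 28306.1 J = 6765 cal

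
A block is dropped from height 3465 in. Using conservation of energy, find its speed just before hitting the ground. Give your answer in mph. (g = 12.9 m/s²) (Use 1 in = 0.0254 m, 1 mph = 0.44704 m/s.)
Convert to SI: h = 88.011 m
mgh = ½mv² ⇒ v = √(2gh) = √(2·12.9·88.011) = 47.6517 m/s = 106.6 mph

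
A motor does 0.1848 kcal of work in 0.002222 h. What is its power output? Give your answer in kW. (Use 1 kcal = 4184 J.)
Convert to SI: W = 773.203 J, t = 7.9992 s
P = W/t = 773.203/7.9992 = 96.6601 W = 0.09666 kW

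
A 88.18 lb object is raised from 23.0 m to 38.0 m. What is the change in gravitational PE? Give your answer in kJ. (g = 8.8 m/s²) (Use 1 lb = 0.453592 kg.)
Convert to SI: m = 39.9977 kg, Δh = 15.0 m
ΔPE = mgΔh = (39.9977)(8.8)(15.0) = 5279.7 J = 5.28 kJ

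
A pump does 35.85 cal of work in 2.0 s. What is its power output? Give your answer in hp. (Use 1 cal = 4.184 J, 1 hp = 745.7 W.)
Convert to SI: W = 149.996 J, t = 2.0 s
P = W/t = 149.996/2.0 = 74.9982 W = 0.1006 hp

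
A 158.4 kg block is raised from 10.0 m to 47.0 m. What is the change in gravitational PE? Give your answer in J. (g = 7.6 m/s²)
ΔPE = mgΔh = (158.4)(7.6)(37.0) = 44540 J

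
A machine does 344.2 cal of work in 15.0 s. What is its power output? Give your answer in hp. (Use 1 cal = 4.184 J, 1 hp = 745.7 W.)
Convert to SI: W = 1440.13 J, t = 15.0 s
P = W/t = 1440.13/15.0 = 96.00885 W = 0.1287 hp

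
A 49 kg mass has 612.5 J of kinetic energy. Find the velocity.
v = √(2·KE/m) = √(2·612.5/49) = 5.0 m/s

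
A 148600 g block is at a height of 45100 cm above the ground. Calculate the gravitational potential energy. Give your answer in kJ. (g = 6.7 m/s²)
Convert to SI: m = 148.6 kg, h = 451.0 m
PE = mgh = (148.6)(6.7)(451.0) = 449025 J = 449.0 kJ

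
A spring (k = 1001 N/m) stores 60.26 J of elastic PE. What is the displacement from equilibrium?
x = √(2·PE/k) = √(2·60.26/1001) = 0.347 m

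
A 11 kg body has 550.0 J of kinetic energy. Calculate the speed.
v = √(2·KE/m) = √(2·550.0/11) = 10.0 m/s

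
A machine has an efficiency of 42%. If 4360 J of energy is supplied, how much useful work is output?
W_out = η·W_in = 0.42·4360 = 1831.2 J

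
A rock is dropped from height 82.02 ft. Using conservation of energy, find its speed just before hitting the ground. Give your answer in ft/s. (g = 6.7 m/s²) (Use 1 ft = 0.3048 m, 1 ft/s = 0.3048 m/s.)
Convert to SI: h = 24.9997 m
mgh = ½mv² ⇒ v = √(2gh) = √(2·6.7·24.9997) = 18.3029 m/s = 60.05 ft/s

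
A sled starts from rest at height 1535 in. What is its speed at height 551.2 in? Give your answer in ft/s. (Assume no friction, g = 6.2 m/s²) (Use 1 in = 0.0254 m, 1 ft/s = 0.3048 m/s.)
Convert to SI: h₁−h₂ = 24.9885 m
mgh₁ = mgh₂ + ½mv² ⇒ v = √(2g(h₁−h₂)) = √(2·6.2·24.9885) = 17.6028 m/s = 57.75 ft/s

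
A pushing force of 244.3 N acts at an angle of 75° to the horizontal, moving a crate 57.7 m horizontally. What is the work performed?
W = F·d·cosθ = (244.3)(57.7)cos(75°) = 3648 J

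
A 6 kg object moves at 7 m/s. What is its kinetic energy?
KE = ½mv² = ½(6)(7)² = 147.0 J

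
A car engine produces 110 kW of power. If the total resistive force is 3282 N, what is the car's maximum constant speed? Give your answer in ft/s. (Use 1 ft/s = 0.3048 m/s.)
P = Fv ⇒ v = P/F = 110000 W/3282.0 N = 33.5161 m/s = 110.0 ft/s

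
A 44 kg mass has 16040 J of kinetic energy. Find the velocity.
v = √(2·KE/m) = √(2·16040/44) = 27.0 m/s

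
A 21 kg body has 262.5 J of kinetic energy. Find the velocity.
v = √(2·KE/m) = √(2·262.5/21) = 5.0 m/s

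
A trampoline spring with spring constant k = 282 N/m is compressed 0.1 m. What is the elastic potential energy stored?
PE = ½kx² = ½(282)(0.1)² = 1.41 J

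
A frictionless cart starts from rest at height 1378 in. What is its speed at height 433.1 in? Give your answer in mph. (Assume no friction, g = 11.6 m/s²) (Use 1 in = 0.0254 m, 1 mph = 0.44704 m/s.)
Convert to SI: h₁−h₂ = 24.0005 m
mgh₁ = mgh₂ + ½mv² ⇒ v = √(2g(h₁−h₂)) = √(2·11.6·24.0005) = 23.5968 m/s = 52.78 mph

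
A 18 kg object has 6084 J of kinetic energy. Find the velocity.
v = √(2·KE/m) = √(2·6084/18) = 26.0 m/s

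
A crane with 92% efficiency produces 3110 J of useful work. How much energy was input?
W_in = W_out/η = 3110/0.92 = 3380 J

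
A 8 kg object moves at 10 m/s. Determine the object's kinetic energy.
KE = ½mv² = ½(8)(10)² = 400.0 J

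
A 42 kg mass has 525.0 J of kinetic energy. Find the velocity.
v = √(2·KE/m) = √(2·525.0/42) = 5.0 m/s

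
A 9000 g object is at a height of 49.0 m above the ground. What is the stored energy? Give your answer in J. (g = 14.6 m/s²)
Convert to SI: m = 9.0 kg, h = 49.0 m
PE = mgh = (9.0)(14.6)(49.0) = 6439 J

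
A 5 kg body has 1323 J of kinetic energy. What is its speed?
v = √(2·KE/m) = √(2·1323/5) = 23.0 m/s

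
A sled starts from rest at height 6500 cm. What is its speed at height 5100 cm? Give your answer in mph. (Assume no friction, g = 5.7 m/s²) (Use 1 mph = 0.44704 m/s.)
Convert to SI: h₁−h₂ = 14.0 m
mgh₁ = mgh₂ + ½mv² ⇒ v = √(2g(h₁−h₂)) = √(2·5.7·14.0) = 12.6333 m/s = 28.26 mph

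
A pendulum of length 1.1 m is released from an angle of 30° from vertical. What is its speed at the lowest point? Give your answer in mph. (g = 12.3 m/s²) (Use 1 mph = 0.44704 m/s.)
h = L(1 − cosθ) = 1.1(1 − cos30°) = 0.147372 m
v = √(2gh) = √(2·12.3·0.147372) = 1.90404 m/s = 4.259 mph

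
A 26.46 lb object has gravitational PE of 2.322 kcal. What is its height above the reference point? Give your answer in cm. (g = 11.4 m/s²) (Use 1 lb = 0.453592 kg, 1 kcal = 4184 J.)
Convert to SI: m = 12.002 kg, PE = 9715.25 J
h = PE/(mg) = 9715.25/(12.002·11.4) = 71.0058 m = 7101 cm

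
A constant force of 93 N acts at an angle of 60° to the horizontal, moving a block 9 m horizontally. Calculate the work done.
W = F·d·cosθ = (93)(9)cos(60°) = 418.5 J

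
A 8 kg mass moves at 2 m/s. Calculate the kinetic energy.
KE = ½mv² = ½(8)(2)² = 16.0 J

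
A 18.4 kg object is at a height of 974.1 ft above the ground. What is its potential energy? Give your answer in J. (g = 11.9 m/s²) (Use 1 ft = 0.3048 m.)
Convert to SI: m = 18.4 kg, h = 296.906 m
PE = mgh = (18.4)(11.9)(296.906) = 65010 J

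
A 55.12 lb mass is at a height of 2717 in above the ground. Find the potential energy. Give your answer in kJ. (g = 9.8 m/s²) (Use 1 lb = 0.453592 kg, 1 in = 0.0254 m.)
Convert to SI: m = 25.002 kg, h = 69.0118 m
PE = mgh = (25.002)(9.8)(69.0118) = 16909.2 J = 16.91 kJ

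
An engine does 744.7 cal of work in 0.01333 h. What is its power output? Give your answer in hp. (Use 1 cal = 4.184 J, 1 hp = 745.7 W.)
Convert to SI: W = 3115.82 J, t = 47.988 s
P = W/t = 3115.82/47.988 = 64.9292 W = 0.08707 hp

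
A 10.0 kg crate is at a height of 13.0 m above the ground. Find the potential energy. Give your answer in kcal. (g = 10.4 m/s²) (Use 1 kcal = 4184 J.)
PE = mgh = (10.0)(10.4)(13.0) = 1352.0 J = 0.3231 kcal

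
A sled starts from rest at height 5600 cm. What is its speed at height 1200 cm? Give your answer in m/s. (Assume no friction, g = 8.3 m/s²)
Convert to SI: h₁−h₂ = 44.0 m
mgh₁ = mgh₂ + ½mv² ⇒ v = √(2g(h₁−h₂)) = √(2·8.3·44.0) = 27.03 m/s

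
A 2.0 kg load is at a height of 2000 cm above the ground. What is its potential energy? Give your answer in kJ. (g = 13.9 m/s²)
Convert to SI: m = 2.0 kg, h = 20.0 m
PE = mgh = (2.0)(13.9)(20.0) = 556.0 J = 0.556 kJ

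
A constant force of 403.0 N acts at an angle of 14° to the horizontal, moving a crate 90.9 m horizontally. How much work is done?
W = F·d·cosθ = (403.0)(90.9)cos(14°) = 35540 J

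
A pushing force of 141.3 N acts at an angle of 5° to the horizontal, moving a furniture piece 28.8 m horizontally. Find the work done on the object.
W = F·d·cosθ = (141.3)(28.8)cos(5°) = 4054 J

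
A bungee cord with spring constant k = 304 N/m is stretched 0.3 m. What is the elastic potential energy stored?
PE = ½kx² = ½(304)(0.3)² = 13.68 J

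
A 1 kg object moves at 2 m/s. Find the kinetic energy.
KE = ½mv² = ½(1)(2)² = 2.0 J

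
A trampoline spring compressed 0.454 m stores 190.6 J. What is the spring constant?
k = 2·PE/x² = 2·190.6/(0.454)² = 1849 N/m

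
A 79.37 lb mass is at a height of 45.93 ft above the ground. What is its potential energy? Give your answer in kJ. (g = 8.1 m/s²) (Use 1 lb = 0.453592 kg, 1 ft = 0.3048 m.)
Convert to SI: m = 36.0016 kg, h = 13.9995 m
PE = mgh = (36.0016)(8.1)(13.9995) = 4082.42 J = 4.082 kJ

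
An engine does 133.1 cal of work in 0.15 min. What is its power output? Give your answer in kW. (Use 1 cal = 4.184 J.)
Convert to SI: W = 556.89 J, t = 9.0 s
P = W/t = 556.89/9.0 = 61.8767 W = 0.06188 kW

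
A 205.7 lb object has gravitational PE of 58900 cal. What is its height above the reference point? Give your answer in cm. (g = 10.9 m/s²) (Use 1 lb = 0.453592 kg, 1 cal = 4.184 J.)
Convert to SI: m = 93.3039 kg, PE = 246438 J
h = PE/(mg) = 246438/(93.3039·10.9) = 242.315 m = 24230 cm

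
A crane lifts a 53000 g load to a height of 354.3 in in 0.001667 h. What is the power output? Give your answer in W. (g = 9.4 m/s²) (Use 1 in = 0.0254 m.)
Convert to SI: m = 53.0 kg, h = 8.99922 m, t = 6.0012 s
P = mgh/t = (53.0)(9.4)(8.99922)/6.0012 = 747.1 W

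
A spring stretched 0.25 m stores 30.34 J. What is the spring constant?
k = 2·PE/x² = 2·30.34/(0.25)² = 970.9 N/m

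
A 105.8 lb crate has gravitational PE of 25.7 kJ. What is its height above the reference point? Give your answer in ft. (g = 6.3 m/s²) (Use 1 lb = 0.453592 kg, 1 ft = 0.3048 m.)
Convert to SI: m = 47.99 kg, PE = 25700.0 J
h = PE/(mg) = 25700.0/(47.99·6.3) = 85.0044 m = 278.9 ft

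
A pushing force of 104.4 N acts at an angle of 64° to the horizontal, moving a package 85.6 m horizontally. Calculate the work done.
W = F·d·cosθ = (104.4)(85.6)cos(64°) = 3918 J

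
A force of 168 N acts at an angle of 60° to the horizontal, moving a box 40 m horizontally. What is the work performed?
W = F·d·cosθ = (168)(40)cos(60°) = 3360 J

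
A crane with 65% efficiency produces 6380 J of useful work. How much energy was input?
W_in = W_out/η = 6380/0.65 = 9815 J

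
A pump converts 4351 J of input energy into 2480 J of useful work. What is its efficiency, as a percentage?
η = W_out/W_in = 2480/4351 = 57.0%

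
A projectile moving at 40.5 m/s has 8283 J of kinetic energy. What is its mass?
m = 2·KE/v² = 2·8283/(40.5)² = 10.1 kg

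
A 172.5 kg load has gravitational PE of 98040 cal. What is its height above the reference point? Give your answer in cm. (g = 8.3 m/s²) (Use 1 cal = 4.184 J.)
Convert to SI: m = 172.5 kg, PE = 410199 J
h = PE/(mg) = 410199/(172.5·8.3) = 286.502 m = 28650 cm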